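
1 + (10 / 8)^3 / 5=89 / 64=1.39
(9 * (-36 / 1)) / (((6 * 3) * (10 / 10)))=-18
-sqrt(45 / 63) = -sqrt(35) / 7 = -0.85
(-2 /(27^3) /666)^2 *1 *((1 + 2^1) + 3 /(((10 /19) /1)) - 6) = 1 /15911359483230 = 0.00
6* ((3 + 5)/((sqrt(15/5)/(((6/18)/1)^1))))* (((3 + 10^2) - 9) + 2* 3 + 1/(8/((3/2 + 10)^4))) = 21119.55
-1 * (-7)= 7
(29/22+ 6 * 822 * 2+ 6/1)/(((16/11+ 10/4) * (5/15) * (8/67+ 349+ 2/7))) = 101852261/4752259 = 21.43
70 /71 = 0.99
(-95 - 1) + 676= 580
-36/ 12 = -3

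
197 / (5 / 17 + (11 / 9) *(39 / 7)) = 27.73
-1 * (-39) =39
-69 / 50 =-1.38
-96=-96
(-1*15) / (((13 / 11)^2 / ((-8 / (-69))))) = -4840 / 3887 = -1.25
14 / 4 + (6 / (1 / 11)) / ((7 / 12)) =1633 / 14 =116.64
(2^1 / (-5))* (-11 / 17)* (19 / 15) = 0.33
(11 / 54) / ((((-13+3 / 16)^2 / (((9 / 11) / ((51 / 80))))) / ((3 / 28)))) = 0.00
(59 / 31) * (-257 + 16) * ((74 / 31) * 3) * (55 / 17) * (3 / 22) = -23674635 / 16337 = -1449.14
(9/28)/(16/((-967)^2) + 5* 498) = 8415801/65194405528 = 0.00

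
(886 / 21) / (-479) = -886 / 10059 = -0.09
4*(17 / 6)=34 / 3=11.33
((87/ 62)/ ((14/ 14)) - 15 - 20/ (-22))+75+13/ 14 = 150956/ 2387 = 63.24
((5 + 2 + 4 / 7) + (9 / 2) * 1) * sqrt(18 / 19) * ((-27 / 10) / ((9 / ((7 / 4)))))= -1521 * sqrt(38) / 1520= -6.17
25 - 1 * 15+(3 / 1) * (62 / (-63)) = 7.05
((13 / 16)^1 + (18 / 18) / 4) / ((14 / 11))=0.83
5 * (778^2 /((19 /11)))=1752137.89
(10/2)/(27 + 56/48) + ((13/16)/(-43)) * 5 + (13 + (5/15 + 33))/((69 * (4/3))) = 4706647/8022768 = 0.59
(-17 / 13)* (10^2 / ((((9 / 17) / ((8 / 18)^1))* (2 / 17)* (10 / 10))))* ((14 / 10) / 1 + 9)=-786080 / 81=-9704.69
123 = 123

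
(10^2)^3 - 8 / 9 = 8999992 / 9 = 999999.11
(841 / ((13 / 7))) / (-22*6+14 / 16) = -47096 / 13637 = -3.45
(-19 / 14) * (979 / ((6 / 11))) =-204611 / 84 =-2435.85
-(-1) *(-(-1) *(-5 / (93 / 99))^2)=27225 / 961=28.33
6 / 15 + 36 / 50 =1.12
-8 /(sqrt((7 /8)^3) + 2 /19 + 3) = -4591616 /1658449 + 323456 * sqrt(14) /1658449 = -2.04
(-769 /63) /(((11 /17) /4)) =-52292 /693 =-75.46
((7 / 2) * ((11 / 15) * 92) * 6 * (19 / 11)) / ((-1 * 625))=-12236 / 3125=-3.92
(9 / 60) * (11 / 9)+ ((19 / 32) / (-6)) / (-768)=135263 / 737280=0.18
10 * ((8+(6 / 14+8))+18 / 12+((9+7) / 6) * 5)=6565 / 21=312.62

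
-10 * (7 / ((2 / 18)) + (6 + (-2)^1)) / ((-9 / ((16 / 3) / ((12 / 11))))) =363.95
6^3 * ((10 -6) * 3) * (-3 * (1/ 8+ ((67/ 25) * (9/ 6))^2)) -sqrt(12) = -79147044/ 625 -2 * sqrt(3) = -126638.73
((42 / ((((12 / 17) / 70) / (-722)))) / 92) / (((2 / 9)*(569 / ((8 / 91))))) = -3866310 / 170131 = -22.73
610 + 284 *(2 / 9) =673.11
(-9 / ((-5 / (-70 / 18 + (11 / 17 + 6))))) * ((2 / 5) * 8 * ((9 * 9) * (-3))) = -1640736 / 425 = -3860.56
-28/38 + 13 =12.26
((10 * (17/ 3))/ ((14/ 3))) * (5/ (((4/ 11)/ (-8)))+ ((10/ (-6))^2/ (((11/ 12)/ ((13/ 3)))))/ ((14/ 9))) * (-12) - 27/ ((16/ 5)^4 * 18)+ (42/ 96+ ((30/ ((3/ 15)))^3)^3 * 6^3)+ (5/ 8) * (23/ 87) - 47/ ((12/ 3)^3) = 51037927041024000090956097907049/ 6146359296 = 8303765625000000014798.37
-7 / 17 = -0.41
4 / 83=0.05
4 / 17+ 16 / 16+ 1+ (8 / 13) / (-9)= 4310 / 1989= 2.17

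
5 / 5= 1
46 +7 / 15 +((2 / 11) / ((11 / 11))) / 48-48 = -673 / 440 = -1.53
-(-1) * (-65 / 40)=-13 / 8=-1.62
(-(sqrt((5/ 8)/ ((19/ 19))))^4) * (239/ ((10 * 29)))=-1195/ 3712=-0.32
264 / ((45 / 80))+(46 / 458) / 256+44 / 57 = 523630005 / 1113856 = 470.11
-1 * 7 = -7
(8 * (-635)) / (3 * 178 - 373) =-5080 / 161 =-31.55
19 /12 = 1.58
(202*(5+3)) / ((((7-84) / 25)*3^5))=-2.16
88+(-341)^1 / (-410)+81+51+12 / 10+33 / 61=5566543 / 25010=222.57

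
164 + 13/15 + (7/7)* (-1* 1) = 2458/15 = 163.87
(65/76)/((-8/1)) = -65/608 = -0.11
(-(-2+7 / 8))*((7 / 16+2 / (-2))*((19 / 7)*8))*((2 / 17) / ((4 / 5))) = -7695 / 3808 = -2.02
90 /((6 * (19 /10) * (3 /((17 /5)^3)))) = 9826 /95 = 103.43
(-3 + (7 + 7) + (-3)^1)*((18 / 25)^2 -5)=-22408 / 625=-35.85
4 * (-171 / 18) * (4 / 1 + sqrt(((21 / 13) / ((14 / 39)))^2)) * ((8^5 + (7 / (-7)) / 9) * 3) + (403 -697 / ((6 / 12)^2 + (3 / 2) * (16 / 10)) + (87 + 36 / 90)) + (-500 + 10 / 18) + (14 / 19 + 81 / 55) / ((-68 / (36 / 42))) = -3766930326142631 / 118634670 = -31752356.42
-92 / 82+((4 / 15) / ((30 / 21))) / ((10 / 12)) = -4602 / 5125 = -0.90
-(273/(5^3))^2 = -74529/15625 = -4.77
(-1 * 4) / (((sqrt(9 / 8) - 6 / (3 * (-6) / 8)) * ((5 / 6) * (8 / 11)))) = -6336 / 2155 + 1782 * sqrt(2) / 2155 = -1.77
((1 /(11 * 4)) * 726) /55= 3 /10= 0.30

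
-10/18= -5/9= -0.56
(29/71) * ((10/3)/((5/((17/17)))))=58/213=0.27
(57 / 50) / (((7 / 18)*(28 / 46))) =11799 / 2450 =4.82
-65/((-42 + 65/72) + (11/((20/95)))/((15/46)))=-23400/42889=-0.55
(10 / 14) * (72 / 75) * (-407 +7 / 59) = -576144 / 2065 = -279.00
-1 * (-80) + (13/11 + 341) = 4644/11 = 422.18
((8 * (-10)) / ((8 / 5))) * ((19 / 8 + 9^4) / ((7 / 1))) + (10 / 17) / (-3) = -9563815 / 204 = -46881.45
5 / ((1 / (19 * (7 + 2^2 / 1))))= 1045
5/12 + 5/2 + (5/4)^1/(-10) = 67/24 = 2.79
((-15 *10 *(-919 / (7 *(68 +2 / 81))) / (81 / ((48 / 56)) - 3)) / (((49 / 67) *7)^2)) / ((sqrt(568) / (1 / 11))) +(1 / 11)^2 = 1670783355 *sqrt(142) / 43236322093426 +1 / 121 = 0.01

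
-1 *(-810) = 810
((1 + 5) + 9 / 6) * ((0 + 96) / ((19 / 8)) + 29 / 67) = 306.40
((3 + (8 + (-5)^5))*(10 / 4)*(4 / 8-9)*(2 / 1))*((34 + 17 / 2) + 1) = 11514015 / 2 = 5757007.50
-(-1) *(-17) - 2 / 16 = -137 / 8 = -17.12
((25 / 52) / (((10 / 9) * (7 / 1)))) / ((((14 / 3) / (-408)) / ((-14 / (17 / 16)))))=6480 / 91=71.21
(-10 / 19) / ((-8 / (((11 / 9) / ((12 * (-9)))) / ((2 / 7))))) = -385 / 147744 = -0.00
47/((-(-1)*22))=47/22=2.14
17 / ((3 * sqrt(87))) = 0.61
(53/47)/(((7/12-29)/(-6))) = 3816/16027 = 0.24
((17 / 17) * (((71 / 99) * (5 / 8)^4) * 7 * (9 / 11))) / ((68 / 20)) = 0.18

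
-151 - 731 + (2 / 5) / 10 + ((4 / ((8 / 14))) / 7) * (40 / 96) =-264463 / 300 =-881.54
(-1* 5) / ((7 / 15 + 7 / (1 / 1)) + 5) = -75 / 187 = -0.40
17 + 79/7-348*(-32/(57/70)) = 1822642/133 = 13704.08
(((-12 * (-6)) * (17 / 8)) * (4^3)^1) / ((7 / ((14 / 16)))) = 1224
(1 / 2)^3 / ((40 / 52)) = 13 / 80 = 0.16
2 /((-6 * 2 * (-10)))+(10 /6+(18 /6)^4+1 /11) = 82.77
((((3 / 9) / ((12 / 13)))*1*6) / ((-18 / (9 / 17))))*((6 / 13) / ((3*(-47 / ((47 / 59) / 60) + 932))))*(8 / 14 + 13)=0.00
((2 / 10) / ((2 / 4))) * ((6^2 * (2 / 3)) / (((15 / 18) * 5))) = 2.30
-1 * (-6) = 6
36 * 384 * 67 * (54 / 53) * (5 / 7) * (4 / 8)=337029.87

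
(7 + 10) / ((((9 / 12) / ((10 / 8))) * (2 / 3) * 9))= 85 / 18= 4.72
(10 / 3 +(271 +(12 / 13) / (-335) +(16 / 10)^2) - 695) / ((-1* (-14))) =-13656499 / 457275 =-29.86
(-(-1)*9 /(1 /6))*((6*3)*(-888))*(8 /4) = -1726272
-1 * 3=-3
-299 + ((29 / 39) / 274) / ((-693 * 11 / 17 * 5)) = -121781770603 / 407296890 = -299.00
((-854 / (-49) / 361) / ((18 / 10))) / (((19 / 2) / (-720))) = -97600 / 48013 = -2.03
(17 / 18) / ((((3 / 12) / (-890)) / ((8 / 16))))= -15130 / 9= -1681.11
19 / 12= 1.58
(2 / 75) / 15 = 2 / 1125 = 0.00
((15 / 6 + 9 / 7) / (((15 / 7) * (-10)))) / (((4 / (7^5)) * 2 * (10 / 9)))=-2672313 / 8000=-334.04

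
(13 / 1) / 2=13 / 2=6.50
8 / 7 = 1.14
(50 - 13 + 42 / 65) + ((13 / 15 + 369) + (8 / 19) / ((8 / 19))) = 15932 / 39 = 408.51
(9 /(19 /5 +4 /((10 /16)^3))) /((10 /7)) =0.31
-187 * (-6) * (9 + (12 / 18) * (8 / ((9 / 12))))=54230 / 3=18076.67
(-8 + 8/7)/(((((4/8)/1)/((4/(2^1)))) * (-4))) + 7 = 97/7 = 13.86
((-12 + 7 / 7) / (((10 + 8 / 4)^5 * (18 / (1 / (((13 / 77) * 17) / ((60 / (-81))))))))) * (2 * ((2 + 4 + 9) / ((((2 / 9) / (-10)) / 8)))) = -105875 / 15466464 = -0.01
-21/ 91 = -3/ 13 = -0.23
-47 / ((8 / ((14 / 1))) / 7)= -2303 / 4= -575.75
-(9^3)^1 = -729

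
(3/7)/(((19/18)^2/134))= 130248/2527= 51.54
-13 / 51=-0.25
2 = 2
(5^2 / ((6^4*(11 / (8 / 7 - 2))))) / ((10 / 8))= -5 / 4158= -0.00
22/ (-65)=-22/ 65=-0.34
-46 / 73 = -0.63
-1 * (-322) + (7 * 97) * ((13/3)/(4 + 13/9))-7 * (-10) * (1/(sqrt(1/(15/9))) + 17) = 70 * sqrt(15)/3 + 14367/7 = 2142.80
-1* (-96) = 96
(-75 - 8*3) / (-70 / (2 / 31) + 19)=99 / 1066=0.09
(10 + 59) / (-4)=-69 / 4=-17.25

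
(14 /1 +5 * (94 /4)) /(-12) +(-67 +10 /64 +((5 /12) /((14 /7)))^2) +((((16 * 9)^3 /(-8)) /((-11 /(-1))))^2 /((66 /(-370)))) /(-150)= 164947560221941 /3833280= 43030397.00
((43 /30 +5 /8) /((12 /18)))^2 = 61009 /6400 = 9.53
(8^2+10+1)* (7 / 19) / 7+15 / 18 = 545 / 114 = 4.78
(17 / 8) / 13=17 / 104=0.16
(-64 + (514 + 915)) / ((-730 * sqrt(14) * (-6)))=13 * sqrt(14) / 584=0.08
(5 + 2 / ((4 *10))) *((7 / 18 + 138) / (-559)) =-1.25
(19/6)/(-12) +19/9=133/72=1.85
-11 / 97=-0.11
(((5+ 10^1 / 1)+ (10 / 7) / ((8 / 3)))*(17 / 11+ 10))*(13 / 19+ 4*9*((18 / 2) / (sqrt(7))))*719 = 516375015 / 5852+ 3217413555*sqrt(7) / 539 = 15881330.22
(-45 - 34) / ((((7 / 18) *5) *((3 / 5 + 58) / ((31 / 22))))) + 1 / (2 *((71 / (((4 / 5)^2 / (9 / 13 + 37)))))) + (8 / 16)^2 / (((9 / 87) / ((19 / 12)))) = 2.85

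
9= 9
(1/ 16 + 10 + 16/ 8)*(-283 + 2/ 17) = -3412.27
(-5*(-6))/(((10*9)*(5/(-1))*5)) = -1/75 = -0.01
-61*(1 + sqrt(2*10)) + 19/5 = -122*sqrt(5) -286/5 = -330.00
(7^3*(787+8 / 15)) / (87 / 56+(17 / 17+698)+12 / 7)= 226904104 / 589905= 384.65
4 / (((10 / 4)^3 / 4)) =128 / 125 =1.02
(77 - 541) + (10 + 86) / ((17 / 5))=-7408 / 17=-435.76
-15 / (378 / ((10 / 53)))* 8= -200 / 3339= -0.06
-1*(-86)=86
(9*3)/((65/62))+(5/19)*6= 33756/1235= 27.33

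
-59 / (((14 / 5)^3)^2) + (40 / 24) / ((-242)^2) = -40482103705 / 330719809728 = -0.12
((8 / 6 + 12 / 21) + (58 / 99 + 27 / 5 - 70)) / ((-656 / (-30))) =-5249 / 1848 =-2.84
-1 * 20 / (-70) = 2 / 7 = 0.29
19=19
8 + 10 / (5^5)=5002 / 625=8.00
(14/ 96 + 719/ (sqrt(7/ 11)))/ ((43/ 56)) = 1173.99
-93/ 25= -3.72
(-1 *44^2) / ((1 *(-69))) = 1936 / 69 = 28.06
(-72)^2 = 5184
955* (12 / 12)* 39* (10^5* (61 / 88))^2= 21654475781250000 / 121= 178962609762396.69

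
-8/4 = -2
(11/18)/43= 11/774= 0.01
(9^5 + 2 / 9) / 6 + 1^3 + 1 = 531551 / 54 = 9843.54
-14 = -14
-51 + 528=477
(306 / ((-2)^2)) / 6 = 51 / 4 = 12.75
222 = 222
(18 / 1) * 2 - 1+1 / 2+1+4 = 81 / 2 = 40.50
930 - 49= 881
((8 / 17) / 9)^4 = 4096 / 547981281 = 0.00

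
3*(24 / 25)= 72 / 25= 2.88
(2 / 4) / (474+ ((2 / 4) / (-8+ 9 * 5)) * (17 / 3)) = 111 / 105245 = 0.00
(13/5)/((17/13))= 169/85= 1.99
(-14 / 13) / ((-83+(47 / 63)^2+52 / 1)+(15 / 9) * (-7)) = 55566 / 2172755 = 0.03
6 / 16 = 3 / 8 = 0.38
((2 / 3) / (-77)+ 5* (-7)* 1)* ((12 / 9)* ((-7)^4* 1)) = -11095364 / 99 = -112074.38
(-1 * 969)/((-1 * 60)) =323/20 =16.15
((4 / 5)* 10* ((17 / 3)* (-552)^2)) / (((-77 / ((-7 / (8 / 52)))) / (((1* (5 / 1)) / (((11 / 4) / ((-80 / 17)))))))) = -8450457600 / 121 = -69838492.56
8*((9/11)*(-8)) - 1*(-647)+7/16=104733/176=595.07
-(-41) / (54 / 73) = 2993 / 54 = 55.43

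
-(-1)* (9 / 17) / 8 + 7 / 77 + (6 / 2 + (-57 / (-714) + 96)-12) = 913545 / 10472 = 87.24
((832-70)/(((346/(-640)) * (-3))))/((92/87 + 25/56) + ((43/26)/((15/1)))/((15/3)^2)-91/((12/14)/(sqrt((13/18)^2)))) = -5791443840000/926573836663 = -6.25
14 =14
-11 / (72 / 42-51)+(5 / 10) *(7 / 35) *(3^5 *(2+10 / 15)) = 22433 / 345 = 65.02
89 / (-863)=-89 / 863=-0.10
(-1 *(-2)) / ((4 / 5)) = 5 / 2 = 2.50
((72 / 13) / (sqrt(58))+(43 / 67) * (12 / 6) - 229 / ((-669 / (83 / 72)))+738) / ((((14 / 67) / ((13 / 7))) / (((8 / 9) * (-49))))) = -31032700985 / 108378 - 1072 * sqrt(58) / 29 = -286619.16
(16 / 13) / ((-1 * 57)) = -0.02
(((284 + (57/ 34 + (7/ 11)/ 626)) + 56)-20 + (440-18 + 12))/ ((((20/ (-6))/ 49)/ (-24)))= 78022706076/ 292655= 266603.02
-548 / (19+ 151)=-274 / 85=-3.22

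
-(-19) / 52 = 19 / 52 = 0.37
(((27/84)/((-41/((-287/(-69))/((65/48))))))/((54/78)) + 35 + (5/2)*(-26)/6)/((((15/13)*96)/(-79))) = -17100577/993600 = -17.21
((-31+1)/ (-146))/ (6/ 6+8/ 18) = 135/ 949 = 0.14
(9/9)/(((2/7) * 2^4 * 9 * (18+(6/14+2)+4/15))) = 245/208608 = 0.00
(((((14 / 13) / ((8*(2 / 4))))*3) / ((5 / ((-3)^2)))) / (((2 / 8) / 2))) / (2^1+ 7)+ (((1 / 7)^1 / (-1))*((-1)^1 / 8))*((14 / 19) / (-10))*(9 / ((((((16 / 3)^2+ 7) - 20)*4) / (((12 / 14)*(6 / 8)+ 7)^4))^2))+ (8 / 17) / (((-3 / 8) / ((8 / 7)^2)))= -8384168094972502854559 / 229879894567196590080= -36.47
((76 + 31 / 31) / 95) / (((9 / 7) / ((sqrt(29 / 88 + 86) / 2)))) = 49 * sqrt(167134) / 6840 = 2.93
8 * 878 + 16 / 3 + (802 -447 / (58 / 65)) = 1275487 / 174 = 7330.39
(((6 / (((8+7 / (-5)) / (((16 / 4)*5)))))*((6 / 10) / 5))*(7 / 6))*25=700 / 11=63.64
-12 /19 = -0.63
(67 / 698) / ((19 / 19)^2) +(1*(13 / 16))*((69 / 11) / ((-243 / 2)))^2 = 108780127 / 1108257876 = 0.10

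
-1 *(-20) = 20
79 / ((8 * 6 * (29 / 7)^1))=553 / 1392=0.40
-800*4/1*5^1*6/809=-96000/809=-118.67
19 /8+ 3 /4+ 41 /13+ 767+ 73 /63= 5074115 /6552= 774.44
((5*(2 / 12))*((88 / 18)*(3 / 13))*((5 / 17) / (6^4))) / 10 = 55 / 2577744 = 0.00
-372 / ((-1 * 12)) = 31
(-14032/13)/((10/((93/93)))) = -7016/65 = -107.94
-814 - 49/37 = -30167/37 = -815.32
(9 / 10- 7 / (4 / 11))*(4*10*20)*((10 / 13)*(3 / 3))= -146800 / 13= -11292.31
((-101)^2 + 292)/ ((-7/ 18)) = -26982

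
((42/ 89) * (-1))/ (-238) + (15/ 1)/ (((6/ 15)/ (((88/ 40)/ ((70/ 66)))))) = 1647699/ 21182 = 77.79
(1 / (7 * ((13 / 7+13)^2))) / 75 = 7 / 811200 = 0.00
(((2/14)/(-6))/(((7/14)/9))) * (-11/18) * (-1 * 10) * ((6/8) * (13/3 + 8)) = -2035/84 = -24.23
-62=-62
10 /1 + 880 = 890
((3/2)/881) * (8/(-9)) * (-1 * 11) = 44/2643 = 0.02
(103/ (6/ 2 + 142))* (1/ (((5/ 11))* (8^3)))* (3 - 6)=-3399/ 371200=-0.01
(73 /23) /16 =73 /368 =0.20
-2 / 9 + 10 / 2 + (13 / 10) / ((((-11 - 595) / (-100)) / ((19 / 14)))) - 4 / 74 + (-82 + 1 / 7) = -5168873 / 67266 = -76.84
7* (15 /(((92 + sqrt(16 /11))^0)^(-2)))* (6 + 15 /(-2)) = -315 /2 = -157.50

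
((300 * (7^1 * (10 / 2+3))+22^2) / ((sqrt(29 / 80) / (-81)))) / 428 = -48276 * sqrt(145) / 107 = -5432.90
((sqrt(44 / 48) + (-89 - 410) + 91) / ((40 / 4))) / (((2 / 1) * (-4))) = 51 / 10 - sqrt(33) / 480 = 5.09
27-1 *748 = -721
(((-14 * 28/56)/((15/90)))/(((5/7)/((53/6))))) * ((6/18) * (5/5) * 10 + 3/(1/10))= -51940/3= -17313.33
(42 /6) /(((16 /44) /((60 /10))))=231 /2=115.50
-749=-749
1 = 1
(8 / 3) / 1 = 8 / 3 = 2.67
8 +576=584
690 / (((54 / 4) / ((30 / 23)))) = 200 / 3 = 66.67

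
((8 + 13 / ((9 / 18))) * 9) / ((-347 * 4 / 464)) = -35496 / 347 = -102.29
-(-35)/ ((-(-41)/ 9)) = 315/ 41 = 7.68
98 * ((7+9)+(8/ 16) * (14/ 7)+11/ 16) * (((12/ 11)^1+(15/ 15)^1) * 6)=956823/ 44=21745.98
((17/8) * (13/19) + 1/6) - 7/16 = 1079/912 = 1.18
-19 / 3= -6.33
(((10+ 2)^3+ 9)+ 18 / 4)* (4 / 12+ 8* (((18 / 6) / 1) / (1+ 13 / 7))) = 152091 / 10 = 15209.10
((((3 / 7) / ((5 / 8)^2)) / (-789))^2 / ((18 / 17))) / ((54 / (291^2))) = 163791872 / 57194116875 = 0.00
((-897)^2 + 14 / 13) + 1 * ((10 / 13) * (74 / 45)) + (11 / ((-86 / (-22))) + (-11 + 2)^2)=4048421329 / 5031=804695.16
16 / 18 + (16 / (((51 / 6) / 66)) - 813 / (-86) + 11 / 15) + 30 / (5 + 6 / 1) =99896921 / 723690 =138.04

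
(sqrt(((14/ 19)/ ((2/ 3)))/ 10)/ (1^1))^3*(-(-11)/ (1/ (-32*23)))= -42504*sqrt(3990)/ 9025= -297.49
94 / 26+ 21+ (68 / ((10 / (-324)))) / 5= -416.02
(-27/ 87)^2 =81/ 841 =0.10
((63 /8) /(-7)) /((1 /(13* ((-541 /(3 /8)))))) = 21099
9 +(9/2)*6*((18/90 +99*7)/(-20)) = -46341/50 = -926.82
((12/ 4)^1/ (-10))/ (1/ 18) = -27/ 5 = -5.40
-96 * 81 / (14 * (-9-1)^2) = -972 / 175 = -5.55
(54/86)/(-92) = -27/3956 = -0.01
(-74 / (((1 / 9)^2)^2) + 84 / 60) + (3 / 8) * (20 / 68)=-485512.49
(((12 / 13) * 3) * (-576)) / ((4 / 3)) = -15552 / 13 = -1196.31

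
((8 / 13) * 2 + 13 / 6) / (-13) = -265 / 1014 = -0.26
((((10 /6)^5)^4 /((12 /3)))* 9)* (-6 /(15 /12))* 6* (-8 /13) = 610351562500000 /559607373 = 1090678.20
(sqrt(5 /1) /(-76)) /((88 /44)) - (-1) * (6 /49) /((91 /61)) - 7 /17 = -24991 /75803 - sqrt(5) /152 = -0.34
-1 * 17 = -17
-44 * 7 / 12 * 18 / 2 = -231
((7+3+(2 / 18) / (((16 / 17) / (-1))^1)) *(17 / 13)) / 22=24191 / 41184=0.59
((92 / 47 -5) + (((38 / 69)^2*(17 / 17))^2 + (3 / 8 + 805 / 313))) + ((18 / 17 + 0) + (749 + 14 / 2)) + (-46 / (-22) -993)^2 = 982657.88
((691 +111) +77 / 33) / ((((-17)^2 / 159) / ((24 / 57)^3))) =3446272 / 104329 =33.03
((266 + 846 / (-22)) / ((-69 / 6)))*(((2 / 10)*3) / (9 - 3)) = -2503 / 1265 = -1.98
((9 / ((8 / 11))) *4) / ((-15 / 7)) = -231 / 10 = -23.10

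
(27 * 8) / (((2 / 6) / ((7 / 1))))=4536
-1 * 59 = -59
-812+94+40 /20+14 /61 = -43662 /61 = -715.77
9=9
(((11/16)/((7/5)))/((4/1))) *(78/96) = 715/7168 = 0.10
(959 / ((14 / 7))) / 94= 959 / 188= 5.10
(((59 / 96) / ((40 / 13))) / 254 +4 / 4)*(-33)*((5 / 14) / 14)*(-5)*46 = 1234800655 / 6372352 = 193.77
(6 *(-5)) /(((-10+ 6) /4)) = 30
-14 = -14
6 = 6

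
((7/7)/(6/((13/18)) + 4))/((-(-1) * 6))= 13/960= 0.01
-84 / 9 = -28 / 3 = -9.33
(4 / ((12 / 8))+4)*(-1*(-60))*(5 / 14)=1000 / 7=142.86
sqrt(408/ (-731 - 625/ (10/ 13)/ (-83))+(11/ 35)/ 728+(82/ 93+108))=sqrt(100856785033699372470)/ 964951260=10.41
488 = 488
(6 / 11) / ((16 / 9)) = 0.31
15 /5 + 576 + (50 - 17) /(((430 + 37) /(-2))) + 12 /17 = 4601163 /7939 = 579.56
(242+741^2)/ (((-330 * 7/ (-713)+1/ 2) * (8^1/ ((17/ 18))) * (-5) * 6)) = -6658344083/ 11519280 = -578.02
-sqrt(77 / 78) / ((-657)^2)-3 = -3.00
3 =3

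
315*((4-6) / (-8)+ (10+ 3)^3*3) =8304975 / 4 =2076243.75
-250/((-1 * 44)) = 5.68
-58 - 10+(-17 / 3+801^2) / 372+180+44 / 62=1025285 / 558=1837.43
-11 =-11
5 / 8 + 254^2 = 516133 / 8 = 64516.62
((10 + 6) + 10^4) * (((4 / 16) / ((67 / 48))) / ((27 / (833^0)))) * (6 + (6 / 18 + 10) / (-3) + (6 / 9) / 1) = 1161856 / 5427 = 214.09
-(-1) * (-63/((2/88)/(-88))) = 243936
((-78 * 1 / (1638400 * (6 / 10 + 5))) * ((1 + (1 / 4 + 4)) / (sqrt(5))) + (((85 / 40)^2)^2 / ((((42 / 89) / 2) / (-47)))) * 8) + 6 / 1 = -349303831 / 10752 - 117 * sqrt(5) / 13107200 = -32487.34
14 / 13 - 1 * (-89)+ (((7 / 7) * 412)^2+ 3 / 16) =35325527 / 208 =169834.26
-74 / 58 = -37 / 29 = -1.28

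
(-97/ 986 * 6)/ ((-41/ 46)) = 0.66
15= 15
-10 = -10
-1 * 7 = -7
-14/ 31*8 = -112/ 31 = -3.61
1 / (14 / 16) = 8 / 7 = 1.14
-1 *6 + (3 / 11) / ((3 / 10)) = -56 / 11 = -5.09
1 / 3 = 0.33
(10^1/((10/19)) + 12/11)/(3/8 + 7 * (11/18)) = 15912/3685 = 4.32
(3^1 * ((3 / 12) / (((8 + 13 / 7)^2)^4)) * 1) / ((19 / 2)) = 5764801 / 6508112742762786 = 0.00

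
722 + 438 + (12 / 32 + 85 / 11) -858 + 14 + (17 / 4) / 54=385127 / 1188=324.18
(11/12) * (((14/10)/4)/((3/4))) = 77/180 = 0.43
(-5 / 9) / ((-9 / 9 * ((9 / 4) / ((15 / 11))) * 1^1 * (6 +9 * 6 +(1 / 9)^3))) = 2700 / 481151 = 0.01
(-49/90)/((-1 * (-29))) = -49/2610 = -0.02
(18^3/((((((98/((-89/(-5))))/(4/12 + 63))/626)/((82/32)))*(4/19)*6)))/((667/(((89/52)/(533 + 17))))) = 2972353293513/7477870400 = 397.49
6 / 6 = 1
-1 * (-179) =179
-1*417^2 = -173889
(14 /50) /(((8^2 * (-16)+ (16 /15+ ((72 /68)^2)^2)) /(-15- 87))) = 89450991 /3199928960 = 0.03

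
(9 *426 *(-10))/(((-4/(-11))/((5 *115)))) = -60625125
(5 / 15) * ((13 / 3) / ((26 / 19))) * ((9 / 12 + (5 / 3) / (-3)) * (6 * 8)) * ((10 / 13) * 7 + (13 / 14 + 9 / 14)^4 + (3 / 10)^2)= 686303123 / 6019650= 114.01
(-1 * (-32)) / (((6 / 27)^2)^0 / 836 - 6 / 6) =-26752 / 835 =-32.04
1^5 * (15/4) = 15/4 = 3.75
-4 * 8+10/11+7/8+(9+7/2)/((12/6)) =-2109/88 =-23.97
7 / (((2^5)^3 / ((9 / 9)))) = 7 / 32768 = 0.00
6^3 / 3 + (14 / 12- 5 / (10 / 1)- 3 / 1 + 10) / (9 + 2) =2399 / 33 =72.70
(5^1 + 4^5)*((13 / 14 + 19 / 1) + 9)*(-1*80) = -2381400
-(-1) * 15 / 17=15 / 17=0.88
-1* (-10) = 10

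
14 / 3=4.67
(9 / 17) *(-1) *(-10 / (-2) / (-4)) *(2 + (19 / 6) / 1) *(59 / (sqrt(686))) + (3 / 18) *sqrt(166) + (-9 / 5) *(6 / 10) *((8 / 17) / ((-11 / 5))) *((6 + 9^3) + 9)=sqrt(166) / 6 + 27435 *sqrt(14) / 13328 + 160704 / 935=181.73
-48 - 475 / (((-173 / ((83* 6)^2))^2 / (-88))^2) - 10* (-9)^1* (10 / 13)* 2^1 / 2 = -180899367467853897483185683884 / 11644685533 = -15534929385186163058.85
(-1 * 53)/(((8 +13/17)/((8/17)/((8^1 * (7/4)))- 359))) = 2264001/1043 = 2170.66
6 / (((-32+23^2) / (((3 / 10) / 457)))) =0.00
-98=-98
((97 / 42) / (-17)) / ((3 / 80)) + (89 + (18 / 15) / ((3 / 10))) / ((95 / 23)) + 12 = 3143209 / 101745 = 30.89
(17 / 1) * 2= 34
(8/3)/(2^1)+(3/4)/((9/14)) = 5/2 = 2.50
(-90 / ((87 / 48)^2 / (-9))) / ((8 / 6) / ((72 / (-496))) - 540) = -0.45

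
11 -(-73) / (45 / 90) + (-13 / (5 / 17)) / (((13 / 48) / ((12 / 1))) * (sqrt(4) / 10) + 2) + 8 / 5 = 3941509 / 28865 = 136.55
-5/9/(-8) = 5/72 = 0.07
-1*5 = -5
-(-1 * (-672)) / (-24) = 28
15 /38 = 0.39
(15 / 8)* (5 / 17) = 75 / 136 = 0.55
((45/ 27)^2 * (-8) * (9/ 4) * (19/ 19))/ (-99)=50/ 99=0.51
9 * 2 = 18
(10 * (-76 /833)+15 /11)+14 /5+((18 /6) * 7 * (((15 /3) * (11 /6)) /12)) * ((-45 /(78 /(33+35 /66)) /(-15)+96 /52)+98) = 278847855233 /171531360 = 1625.64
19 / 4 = 4.75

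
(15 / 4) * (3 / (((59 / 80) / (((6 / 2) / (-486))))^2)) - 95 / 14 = -241048655 / 35527086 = -6.78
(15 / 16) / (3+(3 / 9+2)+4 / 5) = 225 / 1472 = 0.15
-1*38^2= -1444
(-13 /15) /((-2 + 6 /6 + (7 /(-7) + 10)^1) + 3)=-13 /165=-0.08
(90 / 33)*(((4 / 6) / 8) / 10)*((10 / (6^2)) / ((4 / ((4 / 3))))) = 5 / 2376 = 0.00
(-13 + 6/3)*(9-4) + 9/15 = -272/5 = -54.40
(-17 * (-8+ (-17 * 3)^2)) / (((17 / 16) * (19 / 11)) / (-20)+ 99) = -155165120 / 348157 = -445.68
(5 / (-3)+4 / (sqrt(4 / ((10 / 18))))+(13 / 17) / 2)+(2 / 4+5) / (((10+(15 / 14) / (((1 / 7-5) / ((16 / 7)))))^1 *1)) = -81271 / 115260+2 *sqrt(5) / 3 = 0.79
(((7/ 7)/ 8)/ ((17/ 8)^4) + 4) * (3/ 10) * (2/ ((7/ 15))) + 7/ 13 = 43240261/ 7600411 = 5.69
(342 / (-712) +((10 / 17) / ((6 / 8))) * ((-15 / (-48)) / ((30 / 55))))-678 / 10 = -4618273 / 68085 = -67.83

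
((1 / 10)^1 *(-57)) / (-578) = 57 / 5780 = 0.01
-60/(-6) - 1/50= 499/50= 9.98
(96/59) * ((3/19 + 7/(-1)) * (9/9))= -12480/1121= -11.13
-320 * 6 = -1920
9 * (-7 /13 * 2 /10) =-63 /65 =-0.97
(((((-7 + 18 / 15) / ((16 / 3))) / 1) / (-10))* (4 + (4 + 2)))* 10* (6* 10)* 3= 3915 / 2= 1957.50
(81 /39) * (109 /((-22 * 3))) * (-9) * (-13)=-8829 /22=-401.32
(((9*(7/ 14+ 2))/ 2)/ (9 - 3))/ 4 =15/ 32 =0.47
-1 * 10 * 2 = -20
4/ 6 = 2/ 3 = 0.67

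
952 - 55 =897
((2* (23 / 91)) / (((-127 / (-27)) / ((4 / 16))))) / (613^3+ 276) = 621 / 5324232999722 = 0.00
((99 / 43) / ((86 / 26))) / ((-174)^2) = 143 / 6220036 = 0.00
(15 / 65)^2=9 / 169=0.05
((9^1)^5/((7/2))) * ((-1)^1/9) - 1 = -13129/7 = -1875.57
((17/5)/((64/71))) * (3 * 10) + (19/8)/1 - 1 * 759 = -20591/32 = -643.47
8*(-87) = -696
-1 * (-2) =2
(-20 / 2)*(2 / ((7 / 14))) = -40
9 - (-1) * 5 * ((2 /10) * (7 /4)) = 43 /4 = 10.75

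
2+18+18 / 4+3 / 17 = 839 / 34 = 24.68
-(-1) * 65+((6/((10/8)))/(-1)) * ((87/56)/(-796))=65.01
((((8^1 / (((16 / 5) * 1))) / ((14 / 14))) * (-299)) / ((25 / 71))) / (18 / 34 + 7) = -360893 / 1280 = -281.95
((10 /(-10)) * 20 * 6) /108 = -10 /9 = -1.11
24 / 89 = 0.27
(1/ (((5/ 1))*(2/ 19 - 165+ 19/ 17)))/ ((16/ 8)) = -0.00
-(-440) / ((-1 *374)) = -20 / 17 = -1.18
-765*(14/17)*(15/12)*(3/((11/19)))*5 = -448875/22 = -20403.41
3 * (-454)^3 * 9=-2526569928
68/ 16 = 17/ 4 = 4.25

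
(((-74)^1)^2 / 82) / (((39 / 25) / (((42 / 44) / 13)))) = 239575 / 76219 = 3.14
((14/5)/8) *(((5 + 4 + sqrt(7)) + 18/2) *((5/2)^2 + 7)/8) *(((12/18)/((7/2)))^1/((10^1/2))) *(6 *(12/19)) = 159 *sqrt(7)/1900 + 1431/950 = 1.73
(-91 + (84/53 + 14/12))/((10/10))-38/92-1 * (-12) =-280351/3657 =-76.66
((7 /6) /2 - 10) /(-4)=113 /48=2.35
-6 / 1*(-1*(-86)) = -516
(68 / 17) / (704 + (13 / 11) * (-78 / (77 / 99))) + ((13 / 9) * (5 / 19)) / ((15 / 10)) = 3009332 / 11563533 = 0.26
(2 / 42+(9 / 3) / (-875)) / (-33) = -116 / 86625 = -0.00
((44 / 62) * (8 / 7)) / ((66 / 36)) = 96 / 217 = 0.44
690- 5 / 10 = 1379 / 2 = 689.50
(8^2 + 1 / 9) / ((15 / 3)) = 577 / 45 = 12.82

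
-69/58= -1.19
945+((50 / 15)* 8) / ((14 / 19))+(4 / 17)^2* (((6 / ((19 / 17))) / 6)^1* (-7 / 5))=33274723 / 33915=981.12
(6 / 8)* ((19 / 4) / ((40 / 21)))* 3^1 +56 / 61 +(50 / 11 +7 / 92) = 110134943 / 9877120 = 11.15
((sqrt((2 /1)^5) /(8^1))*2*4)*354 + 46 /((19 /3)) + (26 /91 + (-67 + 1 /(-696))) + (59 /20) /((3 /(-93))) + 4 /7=-69579263 /462840 + 1416*sqrt(2)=1852.20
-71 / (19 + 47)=-71 / 66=-1.08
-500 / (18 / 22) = -5500 / 9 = -611.11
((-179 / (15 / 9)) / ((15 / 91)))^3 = -4321985145569 / 15625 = -276607049.32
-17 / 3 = -5.67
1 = 1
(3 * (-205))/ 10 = -123/ 2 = -61.50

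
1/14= 0.07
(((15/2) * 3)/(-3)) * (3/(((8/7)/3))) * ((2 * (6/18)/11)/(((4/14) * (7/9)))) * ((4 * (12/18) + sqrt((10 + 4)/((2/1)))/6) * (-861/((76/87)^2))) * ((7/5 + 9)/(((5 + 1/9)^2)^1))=1296975678453 * sqrt(7)/1075537408 + 1296975678453/67221088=22484.65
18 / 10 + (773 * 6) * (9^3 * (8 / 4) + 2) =33857409 / 5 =6771481.80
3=3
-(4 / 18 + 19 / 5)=-181 / 45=-4.02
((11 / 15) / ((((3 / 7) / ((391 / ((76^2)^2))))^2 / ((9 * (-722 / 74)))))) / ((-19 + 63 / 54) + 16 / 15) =82402859 / 28690706965823488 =0.00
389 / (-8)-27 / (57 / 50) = -10991 / 152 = -72.31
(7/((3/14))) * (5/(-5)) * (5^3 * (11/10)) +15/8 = -107755/24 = -4489.79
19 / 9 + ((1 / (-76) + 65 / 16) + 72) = 213847 / 2736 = 78.16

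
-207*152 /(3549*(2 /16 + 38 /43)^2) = -8.71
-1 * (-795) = 795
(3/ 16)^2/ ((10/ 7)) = 63/ 2560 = 0.02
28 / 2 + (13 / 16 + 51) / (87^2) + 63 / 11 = 26288687 / 1332144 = 19.73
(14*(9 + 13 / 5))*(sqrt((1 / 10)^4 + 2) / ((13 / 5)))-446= -446 + 203*sqrt(20001) / 325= -357.66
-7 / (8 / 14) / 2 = -49 / 8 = -6.12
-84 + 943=859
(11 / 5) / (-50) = -11 / 250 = -0.04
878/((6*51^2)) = 439/7803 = 0.06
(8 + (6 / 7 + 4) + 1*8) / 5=146 / 35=4.17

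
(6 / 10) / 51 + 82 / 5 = 279 / 17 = 16.41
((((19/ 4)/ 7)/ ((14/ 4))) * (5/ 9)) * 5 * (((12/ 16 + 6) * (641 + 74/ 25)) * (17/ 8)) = 15599931/ 3136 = 4974.47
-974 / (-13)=974 / 13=74.92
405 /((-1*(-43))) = 405 /43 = 9.42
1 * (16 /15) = 16 /15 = 1.07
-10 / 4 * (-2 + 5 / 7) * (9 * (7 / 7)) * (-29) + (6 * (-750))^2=283488255 / 14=20249161.07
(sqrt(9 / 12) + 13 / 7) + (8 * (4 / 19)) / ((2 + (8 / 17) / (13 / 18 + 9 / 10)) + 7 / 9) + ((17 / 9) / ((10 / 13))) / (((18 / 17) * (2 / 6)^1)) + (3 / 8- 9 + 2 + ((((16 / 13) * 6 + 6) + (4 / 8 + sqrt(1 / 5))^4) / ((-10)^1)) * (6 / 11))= -27 * sqrt(5) / 2750 + sqrt(3) / 2 + 181577579329 / 91405314000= 2.83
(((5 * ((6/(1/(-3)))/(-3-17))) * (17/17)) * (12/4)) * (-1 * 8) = -108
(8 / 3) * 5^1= 13.33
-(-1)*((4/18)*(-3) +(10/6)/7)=-0.43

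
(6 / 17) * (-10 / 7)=-60 / 119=-0.50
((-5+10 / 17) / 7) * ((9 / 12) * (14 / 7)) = -0.95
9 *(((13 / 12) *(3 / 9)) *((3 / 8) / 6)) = 13 / 64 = 0.20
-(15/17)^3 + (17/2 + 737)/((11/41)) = 300262353/108086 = 2777.99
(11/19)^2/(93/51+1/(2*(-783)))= 3221262/17518969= 0.18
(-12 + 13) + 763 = 764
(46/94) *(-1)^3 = -23/47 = -0.49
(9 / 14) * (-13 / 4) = -117 / 56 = -2.09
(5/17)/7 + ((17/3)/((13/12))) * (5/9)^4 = 5483965/10149867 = 0.54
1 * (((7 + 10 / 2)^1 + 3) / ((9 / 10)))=50 / 3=16.67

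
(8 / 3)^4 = 4096 / 81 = 50.57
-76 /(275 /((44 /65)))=-304 /1625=-0.19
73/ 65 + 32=2153/ 65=33.12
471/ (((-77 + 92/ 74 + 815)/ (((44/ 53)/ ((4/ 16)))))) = 383394/ 181207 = 2.12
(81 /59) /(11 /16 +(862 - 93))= 432 /242195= 0.00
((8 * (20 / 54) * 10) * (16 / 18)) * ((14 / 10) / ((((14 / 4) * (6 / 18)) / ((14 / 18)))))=24.58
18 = 18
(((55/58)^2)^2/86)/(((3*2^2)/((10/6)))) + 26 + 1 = 27.00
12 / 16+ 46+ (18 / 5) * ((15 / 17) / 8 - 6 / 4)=7097 / 170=41.75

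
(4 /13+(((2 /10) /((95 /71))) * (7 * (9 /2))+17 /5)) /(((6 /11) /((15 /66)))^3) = 519695 /853632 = 0.61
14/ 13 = 1.08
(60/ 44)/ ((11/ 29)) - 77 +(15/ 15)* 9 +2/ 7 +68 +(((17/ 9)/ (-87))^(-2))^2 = 318369043800614/ 70742287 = 4500406.44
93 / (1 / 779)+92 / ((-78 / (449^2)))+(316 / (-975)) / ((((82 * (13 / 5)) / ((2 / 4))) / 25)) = -3436897924 / 20787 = -165338.81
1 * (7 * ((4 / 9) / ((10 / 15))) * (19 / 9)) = 266 / 27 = 9.85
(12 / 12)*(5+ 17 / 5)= 42 / 5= 8.40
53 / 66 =0.80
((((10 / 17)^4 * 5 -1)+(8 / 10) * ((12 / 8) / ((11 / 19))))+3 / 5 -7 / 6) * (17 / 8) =30448007 / 12970320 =2.35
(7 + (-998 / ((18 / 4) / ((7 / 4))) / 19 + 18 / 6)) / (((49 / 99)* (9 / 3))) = -19613 / 2793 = -7.02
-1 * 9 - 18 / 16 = -81 / 8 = -10.12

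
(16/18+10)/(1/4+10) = 392/369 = 1.06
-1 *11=-11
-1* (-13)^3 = 2197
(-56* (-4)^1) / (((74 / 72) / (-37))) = -8064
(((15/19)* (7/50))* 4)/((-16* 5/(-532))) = 147/50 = 2.94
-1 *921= -921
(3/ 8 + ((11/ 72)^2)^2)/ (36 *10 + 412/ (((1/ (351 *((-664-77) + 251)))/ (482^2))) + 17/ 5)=-0.00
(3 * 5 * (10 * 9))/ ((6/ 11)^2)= 9075/ 2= 4537.50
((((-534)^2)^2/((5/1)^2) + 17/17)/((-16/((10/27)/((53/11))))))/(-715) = 6254918797/286200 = 21855.06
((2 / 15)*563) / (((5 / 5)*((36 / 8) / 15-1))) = -2252 / 21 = -107.24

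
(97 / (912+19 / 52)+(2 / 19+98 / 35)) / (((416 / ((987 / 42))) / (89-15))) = 12.59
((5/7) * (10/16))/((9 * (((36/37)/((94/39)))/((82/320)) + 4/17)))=30302075/1106096544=0.03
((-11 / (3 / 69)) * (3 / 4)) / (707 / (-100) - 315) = 18975 / 32207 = 0.59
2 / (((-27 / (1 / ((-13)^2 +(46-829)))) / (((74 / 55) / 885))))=0.00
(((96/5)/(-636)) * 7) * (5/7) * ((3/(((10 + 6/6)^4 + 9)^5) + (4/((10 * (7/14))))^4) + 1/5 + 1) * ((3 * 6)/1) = -9775716453005211000027/2235342165795488281250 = -4.37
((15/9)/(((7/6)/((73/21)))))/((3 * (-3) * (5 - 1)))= -365/2646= -0.14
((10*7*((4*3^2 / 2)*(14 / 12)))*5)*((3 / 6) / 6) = 1225 / 2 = 612.50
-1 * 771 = -771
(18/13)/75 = 6/325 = 0.02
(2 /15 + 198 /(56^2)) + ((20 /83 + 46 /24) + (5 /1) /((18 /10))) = 30054749 /5856480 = 5.13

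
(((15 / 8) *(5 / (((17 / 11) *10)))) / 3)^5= 503284375 / 1488827973632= 0.00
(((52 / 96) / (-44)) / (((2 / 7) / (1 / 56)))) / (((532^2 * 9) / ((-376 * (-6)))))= -611 / 896620032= -0.00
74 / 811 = 0.09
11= 11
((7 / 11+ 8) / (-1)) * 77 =-665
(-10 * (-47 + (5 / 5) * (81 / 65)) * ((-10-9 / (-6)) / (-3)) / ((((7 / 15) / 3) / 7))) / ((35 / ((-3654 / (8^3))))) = -19793457 / 1664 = -11895.11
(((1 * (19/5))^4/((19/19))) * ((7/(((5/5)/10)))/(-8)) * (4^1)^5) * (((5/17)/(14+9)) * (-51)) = 700605696/575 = 1218444.69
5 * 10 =50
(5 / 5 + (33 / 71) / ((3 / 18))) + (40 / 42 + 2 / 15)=12113 / 2485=4.87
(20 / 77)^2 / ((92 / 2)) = 200 / 136367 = 0.00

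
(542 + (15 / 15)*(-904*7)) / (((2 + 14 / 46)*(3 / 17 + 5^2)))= -1131163 / 11342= -99.73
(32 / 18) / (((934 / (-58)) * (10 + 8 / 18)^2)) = -1044 / 1031603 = -0.00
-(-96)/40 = 12/5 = 2.40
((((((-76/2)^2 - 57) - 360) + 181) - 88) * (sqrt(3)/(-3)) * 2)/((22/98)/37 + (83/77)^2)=-15356110 * sqrt(3)/24021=-1107.26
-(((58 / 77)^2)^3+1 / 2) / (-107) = 284559765177 / 44602389339046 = 0.01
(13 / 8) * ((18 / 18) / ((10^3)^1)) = 0.00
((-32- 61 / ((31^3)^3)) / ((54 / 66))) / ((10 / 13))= -40329237002413073 / 793188664820130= -50.84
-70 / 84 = -5 / 6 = -0.83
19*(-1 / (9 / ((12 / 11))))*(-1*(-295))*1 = -22420 / 33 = -679.39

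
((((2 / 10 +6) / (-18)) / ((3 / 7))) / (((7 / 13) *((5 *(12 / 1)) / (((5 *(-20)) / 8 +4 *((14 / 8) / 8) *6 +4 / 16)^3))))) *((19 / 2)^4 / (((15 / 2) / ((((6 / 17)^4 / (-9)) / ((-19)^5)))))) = 138229 / 21423136500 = 0.00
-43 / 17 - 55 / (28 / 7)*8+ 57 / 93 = -58980 / 527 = -111.92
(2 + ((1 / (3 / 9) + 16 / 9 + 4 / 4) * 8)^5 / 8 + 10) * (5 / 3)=7786582118300 / 177147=43955483.97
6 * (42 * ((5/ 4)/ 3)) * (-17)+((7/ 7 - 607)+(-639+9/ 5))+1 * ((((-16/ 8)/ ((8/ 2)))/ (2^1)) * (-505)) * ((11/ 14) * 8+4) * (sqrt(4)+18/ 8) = 174351/ 70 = 2490.73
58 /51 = 1.14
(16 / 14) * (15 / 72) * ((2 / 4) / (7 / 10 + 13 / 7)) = 25 / 537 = 0.05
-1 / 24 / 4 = -1 / 96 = -0.01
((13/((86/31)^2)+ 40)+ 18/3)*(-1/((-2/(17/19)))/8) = 5996053/2248384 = 2.67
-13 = -13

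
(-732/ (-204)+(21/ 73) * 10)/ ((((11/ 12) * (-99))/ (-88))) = 256736/ 40953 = 6.27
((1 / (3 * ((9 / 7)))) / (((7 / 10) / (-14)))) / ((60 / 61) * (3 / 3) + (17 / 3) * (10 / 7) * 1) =-5978 / 10467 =-0.57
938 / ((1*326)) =2.88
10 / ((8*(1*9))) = 0.14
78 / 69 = 26 / 23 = 1.13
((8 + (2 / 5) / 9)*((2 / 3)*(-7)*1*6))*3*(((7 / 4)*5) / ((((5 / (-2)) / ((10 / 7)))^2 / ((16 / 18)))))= -46336 / 27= -1716.15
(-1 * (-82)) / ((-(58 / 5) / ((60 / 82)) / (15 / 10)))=-225 / 29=-7.76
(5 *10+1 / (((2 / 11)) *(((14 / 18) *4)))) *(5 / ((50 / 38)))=55081 / 280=196.72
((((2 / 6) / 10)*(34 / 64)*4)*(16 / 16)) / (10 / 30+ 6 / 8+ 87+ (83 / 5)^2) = 85 / 436372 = 0.00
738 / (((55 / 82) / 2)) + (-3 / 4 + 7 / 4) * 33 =122847 / 55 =2233.58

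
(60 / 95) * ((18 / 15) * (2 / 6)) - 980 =-93076 / 95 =-979.75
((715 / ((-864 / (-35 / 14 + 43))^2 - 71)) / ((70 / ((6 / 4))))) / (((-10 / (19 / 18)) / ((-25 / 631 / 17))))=40755 / 4153322768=0.00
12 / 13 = 0.92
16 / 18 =8 / 9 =0.89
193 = 193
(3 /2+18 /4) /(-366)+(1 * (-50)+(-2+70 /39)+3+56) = 20884 /2379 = 8.78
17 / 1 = 17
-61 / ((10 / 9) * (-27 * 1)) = 61 / 30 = 2.03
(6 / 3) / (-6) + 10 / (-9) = -13 / 9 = -1.44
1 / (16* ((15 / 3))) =1 / 80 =0.01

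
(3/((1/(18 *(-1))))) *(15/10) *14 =-1134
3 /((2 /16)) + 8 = 32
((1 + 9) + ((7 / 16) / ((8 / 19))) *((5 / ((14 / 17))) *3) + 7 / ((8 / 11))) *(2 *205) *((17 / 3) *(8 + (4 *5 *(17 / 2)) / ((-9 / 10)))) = -13998140255 / 864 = -16201551.22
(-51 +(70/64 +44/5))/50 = -6577/8000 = -0.82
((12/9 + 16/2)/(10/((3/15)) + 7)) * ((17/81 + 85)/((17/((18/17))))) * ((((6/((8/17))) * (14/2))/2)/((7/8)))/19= 22736/9747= 2.33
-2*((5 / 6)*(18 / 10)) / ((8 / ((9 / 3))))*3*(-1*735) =19845 / 8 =2480.62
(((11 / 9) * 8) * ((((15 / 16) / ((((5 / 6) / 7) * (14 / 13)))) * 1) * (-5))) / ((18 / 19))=-13585 / 36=-377.36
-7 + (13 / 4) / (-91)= -197 / 28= -7.04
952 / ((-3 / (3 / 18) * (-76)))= 119 / 171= 0.70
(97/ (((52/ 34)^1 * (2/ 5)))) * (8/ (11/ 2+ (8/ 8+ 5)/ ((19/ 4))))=626620/ 3341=187.55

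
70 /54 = 35 /27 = 1.30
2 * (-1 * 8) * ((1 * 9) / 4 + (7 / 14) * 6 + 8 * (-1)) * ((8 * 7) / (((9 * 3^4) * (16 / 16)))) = 2464 / 729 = 3.38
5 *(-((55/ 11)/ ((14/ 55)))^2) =-378125/ 196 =-1929.21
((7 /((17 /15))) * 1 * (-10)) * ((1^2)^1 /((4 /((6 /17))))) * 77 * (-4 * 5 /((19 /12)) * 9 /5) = 9541.21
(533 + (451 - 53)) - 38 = 893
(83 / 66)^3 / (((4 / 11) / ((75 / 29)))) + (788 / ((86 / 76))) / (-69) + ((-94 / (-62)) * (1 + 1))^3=31.93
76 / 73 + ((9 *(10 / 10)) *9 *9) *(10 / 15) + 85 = 41759 / 73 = 572.04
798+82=880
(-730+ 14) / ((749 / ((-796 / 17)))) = 569936 / 12733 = 44.76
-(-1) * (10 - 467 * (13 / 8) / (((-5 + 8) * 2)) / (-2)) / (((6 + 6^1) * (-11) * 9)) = -7031 / 114048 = -0.06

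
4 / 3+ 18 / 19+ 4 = 358 / 57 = 6.28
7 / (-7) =-1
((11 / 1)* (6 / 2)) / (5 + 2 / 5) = 55 / 9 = 6.11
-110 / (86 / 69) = -3795 / 43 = -88.26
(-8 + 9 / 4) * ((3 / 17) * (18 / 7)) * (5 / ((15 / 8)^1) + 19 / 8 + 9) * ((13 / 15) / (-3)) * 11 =1108393 / 9520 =116.43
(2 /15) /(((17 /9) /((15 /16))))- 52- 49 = -13727 /136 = -100.93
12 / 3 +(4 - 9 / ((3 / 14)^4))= -38344 / 9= -4260.44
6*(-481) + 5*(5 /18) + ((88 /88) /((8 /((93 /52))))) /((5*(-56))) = -3023996357 /1048320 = -2884.61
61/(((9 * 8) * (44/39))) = 793/1056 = 0.75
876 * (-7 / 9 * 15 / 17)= -10220 / 17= -601.18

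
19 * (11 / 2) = 104.50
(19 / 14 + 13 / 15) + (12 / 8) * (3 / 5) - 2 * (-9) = 2218 / 105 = 21.12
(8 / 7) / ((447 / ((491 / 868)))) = 982 / 678993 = 0.00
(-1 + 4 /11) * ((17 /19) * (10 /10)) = -119 /209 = -0.57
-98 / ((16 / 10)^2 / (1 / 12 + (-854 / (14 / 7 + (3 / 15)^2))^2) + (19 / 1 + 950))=-4467062624150 / 44169221918931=-0.10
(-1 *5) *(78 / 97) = -390 / 97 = -4.02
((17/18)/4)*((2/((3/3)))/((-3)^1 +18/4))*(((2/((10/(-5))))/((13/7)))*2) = -119/351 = -0.34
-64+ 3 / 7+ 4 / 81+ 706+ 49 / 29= 10592048 / 16443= 644.17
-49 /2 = -24.50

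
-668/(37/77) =-51436/37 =-1390.16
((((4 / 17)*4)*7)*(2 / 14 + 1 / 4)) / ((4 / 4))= 44 / 17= 2.59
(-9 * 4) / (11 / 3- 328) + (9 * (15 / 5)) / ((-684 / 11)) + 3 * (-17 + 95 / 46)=-76753137 / 1700804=-45.13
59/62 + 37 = 2353/62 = 37.95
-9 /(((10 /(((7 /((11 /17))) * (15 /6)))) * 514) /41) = -43911 /22616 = -1.94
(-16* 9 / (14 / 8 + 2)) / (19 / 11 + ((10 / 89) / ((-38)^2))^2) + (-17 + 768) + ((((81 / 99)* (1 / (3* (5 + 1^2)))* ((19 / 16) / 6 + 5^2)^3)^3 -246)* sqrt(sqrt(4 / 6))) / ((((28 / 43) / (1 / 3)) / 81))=95289776016679 / 130754534985 + 121952580133345313091723538642033* 2^(1 / 4)* 3^(3 / 4) / 22941650627899315716096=14410026956.77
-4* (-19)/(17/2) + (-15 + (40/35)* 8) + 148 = 17979/119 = 151.08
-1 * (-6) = 6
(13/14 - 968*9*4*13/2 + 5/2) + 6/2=-1585539/7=-226505.57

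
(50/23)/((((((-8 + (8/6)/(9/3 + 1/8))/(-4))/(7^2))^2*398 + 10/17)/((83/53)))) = 476410921875/165470640203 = 2.88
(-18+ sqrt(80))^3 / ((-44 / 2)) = 5076 / 11- 2104 *sqrt(5) / 11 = 33.76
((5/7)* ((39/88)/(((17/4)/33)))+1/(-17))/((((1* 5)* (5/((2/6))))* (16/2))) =571/142800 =0.00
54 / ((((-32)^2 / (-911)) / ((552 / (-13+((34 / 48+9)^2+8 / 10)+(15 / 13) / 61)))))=-60564332205 / 187436237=-323.12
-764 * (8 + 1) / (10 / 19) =-13064.40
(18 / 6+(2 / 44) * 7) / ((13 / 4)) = 146 / 143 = 1.02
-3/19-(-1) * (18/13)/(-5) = -537/1235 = -0.43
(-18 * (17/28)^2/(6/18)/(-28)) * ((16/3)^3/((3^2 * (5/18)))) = 73984/1715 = 43.14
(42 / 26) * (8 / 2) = 84 / 13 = 6.46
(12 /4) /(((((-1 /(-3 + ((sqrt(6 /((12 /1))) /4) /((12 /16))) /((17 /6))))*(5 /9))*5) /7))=567 /25 - 189*sqrt(2) /425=22.05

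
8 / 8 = 1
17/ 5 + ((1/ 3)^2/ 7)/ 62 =66407/ 19530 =3.40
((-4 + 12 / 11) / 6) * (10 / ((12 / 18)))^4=-270000 / 11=-24545.45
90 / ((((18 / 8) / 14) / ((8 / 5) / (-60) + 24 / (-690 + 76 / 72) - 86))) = -8964889024 / 186015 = -48194.44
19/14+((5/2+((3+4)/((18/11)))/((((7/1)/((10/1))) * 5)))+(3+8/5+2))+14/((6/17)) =16174/315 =51.35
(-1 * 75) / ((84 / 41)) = -1025 / 28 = -36.61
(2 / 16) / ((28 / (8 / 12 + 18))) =1 / 12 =0.08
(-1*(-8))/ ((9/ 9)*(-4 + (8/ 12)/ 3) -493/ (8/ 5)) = -576/ 22457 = -0.03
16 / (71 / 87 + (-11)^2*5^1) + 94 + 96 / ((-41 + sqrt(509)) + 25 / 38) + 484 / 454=885300537072772 / 9661697903183 - 138624*sqrt(509) / 1615093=89.69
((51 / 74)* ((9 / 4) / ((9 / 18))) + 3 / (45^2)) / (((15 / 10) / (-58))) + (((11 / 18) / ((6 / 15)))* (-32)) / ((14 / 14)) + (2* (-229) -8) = -47567267 / 74925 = -634.87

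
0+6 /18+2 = 7 /3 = 2.33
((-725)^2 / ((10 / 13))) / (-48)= -1366625 / 96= -14235.68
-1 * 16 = -16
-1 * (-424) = 424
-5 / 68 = -0.07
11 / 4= 2.75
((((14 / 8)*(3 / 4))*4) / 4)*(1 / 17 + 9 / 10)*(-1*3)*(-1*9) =92421 / 2720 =33.98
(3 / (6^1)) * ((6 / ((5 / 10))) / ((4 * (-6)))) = -1 / 4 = -0.25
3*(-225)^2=151875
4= 4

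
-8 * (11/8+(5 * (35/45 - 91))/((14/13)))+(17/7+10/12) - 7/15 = 2106031/630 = 3342.91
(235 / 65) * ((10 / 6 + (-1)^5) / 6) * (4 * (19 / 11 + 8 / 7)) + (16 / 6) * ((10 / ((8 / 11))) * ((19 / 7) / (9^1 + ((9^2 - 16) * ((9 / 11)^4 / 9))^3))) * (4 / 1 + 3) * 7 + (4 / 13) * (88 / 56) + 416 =108110785569958564427 / 202163772583944171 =534.77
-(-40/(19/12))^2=-230400/361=-638.23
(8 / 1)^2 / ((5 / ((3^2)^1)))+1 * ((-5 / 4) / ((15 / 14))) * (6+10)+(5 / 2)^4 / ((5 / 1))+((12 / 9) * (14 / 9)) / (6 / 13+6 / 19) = 107.01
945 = 945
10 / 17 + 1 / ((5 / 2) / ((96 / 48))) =118 / 85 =1.39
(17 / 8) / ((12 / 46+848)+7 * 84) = 0.00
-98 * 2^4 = -1568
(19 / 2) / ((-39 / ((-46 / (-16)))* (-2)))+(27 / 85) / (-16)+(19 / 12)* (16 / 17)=64373 / 35360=1.82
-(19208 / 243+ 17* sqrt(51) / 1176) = -19208 / 243 -17* sqrt(51) / 1176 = -79.15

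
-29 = -29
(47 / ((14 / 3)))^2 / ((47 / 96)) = 207.18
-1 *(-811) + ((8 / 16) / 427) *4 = 346299 / 427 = 811.00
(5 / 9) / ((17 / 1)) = 0.03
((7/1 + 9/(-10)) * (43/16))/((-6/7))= -18361/960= -19.13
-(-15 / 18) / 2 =5 / 12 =0.42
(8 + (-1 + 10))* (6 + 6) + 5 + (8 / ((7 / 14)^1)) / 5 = 1061 / 5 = 212.20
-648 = -648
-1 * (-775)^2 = -600625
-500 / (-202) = 250 / 101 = 2.48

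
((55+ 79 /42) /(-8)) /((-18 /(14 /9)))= 2389 /3888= 0.61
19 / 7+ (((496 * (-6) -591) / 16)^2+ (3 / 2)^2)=89073319 / 1792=49706.09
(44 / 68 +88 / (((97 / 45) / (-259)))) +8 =-17421621 / 1649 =-10564.96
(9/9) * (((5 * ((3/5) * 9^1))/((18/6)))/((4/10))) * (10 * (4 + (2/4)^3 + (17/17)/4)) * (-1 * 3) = -23625/8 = -2953.12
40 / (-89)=-40 / 89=-0.45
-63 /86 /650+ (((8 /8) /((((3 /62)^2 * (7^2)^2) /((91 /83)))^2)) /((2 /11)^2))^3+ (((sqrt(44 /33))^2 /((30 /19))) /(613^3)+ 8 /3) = 15261531599443928080900957707340105835744276029 /3643187830584622694453144300025363373256028300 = 4.19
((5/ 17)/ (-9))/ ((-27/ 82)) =410/ 4131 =0.10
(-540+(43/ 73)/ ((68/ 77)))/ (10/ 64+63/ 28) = -21417992/ 95557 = -224.14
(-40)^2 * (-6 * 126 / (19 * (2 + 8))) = -120960 / 19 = -6366.32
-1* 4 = -4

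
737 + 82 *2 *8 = 2049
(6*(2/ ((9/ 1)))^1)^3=64/ 27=2.37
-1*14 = -14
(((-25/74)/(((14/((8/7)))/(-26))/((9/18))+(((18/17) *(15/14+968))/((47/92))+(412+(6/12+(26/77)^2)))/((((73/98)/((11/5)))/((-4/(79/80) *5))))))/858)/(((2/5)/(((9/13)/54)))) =575979125/6609599175344292972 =0.00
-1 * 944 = -944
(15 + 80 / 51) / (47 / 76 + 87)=64220 / 339609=0.19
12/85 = 0.14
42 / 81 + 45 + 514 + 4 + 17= 15674 / 27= 580.52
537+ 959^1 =1496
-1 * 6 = -6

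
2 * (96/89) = 192/89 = 2.16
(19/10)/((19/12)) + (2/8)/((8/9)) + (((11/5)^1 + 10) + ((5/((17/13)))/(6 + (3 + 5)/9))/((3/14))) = 1372003/84320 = 16.27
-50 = -50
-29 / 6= -4.83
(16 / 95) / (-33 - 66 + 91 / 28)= -64 / 36385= -0.00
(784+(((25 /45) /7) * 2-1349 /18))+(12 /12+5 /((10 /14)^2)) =720.01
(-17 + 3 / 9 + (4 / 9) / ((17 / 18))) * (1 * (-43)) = 35518 / 51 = 696.43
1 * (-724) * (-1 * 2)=1448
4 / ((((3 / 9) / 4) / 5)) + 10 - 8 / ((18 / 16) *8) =2242 / 9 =249.11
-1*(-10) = 10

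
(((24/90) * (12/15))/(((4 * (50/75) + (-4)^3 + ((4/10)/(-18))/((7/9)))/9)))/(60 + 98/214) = -107856/208398835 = -0.00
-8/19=-0.42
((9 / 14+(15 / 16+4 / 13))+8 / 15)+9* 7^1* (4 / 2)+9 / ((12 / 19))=3115943 / 21840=142.67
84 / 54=14 / 9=1.56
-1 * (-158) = 158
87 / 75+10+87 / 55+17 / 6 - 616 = -990701 / 1650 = -600.42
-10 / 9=-1.11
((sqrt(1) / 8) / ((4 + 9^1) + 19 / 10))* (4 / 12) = 0.00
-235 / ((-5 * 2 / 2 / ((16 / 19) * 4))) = 3008 / 19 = 158.32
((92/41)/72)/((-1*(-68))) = 23/50184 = 0.00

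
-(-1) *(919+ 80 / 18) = 8311 / 9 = 923.44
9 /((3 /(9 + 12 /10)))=30.60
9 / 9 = 1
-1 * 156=-156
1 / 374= 0.00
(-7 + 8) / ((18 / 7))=7 / 18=0.39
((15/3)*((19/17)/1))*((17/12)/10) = 19/24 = 0.79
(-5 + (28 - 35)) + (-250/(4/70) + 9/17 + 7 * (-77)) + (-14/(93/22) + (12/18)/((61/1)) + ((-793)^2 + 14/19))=381086558192/610793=623920.97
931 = 931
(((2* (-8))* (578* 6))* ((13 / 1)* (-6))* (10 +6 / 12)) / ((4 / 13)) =147695184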